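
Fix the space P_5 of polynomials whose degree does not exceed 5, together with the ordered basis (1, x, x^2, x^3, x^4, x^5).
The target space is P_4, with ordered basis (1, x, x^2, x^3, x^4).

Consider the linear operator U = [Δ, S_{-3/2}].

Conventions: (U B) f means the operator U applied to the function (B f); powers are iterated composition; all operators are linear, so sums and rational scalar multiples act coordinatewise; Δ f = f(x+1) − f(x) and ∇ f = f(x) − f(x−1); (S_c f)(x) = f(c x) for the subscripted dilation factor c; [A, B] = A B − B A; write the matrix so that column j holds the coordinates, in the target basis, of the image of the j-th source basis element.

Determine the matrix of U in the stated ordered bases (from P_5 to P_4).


the matrix is [[0, -5/2, 5/4, -35/8, 65/16, -275/32]; [0, 0, 15/2, -45/8, 105/4, -975/32]; [0, 0, 0, -135/8, 135/8, -1575/16]; [0, 0, 0, 0, 135/4, -675/16]; [0, 0, 0, 0, 0, -2025/32]] (rows listed top to bottom)

image of 1: 0
image of x: -5/2
image of x^2: (15/2)x + 5/4
image of x^3: -(135/8)x^2 - (45/8)x - 35/8
image of x^4: (135/4)x^3 + (135/8)x^2 + (105/4)x + 65/16
image of x^5: -(2025/32)x^4 - (675/16)x^3 - (1575/16)x^2 - (975/32)x - 275/32
each image's coordinates form column j of the matrix


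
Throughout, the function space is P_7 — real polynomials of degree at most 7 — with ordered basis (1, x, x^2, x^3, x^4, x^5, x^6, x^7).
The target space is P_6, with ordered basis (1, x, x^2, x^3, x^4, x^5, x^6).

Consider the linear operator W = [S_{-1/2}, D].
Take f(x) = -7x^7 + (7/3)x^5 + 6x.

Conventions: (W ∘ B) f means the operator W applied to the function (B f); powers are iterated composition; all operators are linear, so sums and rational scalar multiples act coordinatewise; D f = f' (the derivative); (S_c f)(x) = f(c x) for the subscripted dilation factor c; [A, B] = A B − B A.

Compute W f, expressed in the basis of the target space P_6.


D f = -49x^6 + (35/3)x^4 + 6
S_{-1/2} D f = -(49/64)x^6 + (35/48)x^4 + 6
S_{-1/2} f = (7/128)x^7 - (7/96)x^5 - 3x
D S_{-1/2} f = (49/128)x^6 - (35/96)x^4 - 3
[S_{-1/2}, D] f = -(147/128)x^6 + (35/32)x^4 + 9

the image equals g(x) = -(147/128)x^6 + (35/32)x^4 + 9


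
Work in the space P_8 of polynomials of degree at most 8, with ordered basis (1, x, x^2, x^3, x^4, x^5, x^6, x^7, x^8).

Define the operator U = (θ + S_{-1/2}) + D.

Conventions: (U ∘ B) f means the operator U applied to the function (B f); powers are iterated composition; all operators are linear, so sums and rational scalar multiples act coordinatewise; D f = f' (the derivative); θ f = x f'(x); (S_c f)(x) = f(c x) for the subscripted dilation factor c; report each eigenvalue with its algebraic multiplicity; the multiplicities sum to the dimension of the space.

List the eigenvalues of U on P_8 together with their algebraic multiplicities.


λ = 1/2 (multiplicity 1), λ = 1 (multiplicity 1), λ = 9/4 (multiplicity 1), λ = 23/8 (multiplicity 1), λ = 65/16 (multiplicity 1), λ = 159/32 (multiplicity 1), λ = 385/64 (multiplicity 1), λ = 895/128 (multiplicity 1), λ = 2049/256 (multiplicity 1)

image of 1: 1
image of x: (1/2)x + 1
image of x^2: (9/4)x^2 + 2x
image of x^3: (23/8)x^3 + 3x^2
image of x^4: (65/16)x^4 + 4x^3
image of x^5: (159/32)x^5 + 5x^4
image of x^6: (385/64)x^6 + 6x^5
image of x^7: (895/128)x^7 + 7x^6
image of x^8: (2049/256)x^8 + 8x^7
the matrix is upper triangular; its diagonal is (1, 1/2, 9/4, 23/8, 65/16, 159/32, 385/64, 895/128, 2049/256)
for a triangular matrix the eigenvalues are the diagonal entries, with algebraic multiplicity their repetition count


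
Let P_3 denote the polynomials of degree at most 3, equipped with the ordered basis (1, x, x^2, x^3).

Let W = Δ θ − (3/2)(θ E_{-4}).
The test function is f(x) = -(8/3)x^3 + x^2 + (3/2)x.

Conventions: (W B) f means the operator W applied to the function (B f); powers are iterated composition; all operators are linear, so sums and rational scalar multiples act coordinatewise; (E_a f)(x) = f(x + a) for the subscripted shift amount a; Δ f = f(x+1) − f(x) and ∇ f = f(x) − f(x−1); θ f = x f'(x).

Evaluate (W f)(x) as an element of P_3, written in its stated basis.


θ f = -8x^3 + 2x^2 + (3/2)x
Δ θ f = -24x^2 - 20x - 9/2
E_{-4} f = -(8/3)x^3 + 33x^2 - (269/2)x + 542/3
θ E_{-4} f = -8x^3 + 66x^2 - (269/2)x
(-(3/2)(θ E_{-4})) f = 12x^3 - 99x^2 + (807/4)x
(Δ θ − (3/2)(θ E_{-4})) f = 12x^3 - 123x^2 + (727/4)x - 9/2

the image equals g(x) = 12x^3 - 123x^2 + (727/4)x - 9/2


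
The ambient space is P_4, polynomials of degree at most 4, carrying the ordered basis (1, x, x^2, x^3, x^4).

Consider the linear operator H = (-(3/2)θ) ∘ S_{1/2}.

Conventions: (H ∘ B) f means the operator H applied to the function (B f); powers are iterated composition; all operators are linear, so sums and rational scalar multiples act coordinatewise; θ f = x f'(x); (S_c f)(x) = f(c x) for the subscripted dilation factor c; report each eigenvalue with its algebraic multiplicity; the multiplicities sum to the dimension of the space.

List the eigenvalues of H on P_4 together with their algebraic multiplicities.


image of 1: 0
image of x: -(3/4)x
image of x^2: -(3/4)x^2
image of x^3: -(9/16)x^3
image of x^4: -(3/8)x^4
the matrix is upper triangular; its diagonal is (0, -3/4, -3/4, -9/16, -3/8)
for a triangular matrix the eigenvalues are the diagonal entries, with algebraic multiplicity their repetition count

λ = -3/4 (multiplicity 2), λ = -9/16 (multiplicity 1), λ = -3/8 (multiplicity 1), λ = 0 (multiplicity 1)


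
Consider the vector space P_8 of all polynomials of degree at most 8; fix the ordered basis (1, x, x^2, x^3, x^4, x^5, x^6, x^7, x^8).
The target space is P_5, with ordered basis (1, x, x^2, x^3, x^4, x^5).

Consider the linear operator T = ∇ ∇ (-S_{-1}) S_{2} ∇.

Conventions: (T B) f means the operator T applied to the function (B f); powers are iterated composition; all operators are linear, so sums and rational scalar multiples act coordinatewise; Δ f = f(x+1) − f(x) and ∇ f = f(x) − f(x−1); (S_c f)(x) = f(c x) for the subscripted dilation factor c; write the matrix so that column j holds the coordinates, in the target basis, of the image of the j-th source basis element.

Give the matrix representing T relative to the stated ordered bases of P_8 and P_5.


the matrix is [[0, 0, 0, -24, -144, -720, -3240, -13944, -58464]; [0, 0, 0, 0, 192, 1440, 8640, 45360, 223104]; [0, 0, 0, 0, 0, -960, -8640, -60480, -362880]; [0, 0, 0, 0, 0, 0, 3840, 40320, 322560]; [0, 0, 0, 0, 0, 0, 0, -13440, -161280]; [0, 0, 0, 0, 0, 0, 0, 0, 43008]] (rows listed top to bottom)

image of 1: 0
image of x: 0
image of x^2: 0
image of x^3: -24
image of x^4: 192x - 144
image of x^5: -960x^2 + 1440x - 720
image of x^6: 3840x^3 - 8640x^2 + 8640x - 3240
image of x^7: -13440x^4 + 40320x^3 - 60480x^2 + 45360x - 13944
image of x^8: 43008x^5 - 161280x^4 + 322560x^3 - 362880x^2 + 223104x - 58464
each image's coordinates form column j of the matrix


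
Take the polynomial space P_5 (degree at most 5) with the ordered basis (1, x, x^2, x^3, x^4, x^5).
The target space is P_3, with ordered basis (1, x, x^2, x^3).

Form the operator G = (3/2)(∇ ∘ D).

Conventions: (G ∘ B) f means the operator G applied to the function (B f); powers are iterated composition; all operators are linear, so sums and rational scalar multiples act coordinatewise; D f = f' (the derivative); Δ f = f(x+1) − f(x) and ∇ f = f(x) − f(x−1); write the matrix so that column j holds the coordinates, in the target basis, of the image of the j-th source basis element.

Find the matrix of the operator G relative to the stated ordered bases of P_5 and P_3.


the matrix is [[0, 0, 3, -9/2, 6, -15/2]; [0, 0, 0, 9, -18, 30]; [0, 0, 0, 0, 18, -45]; [0, 0, 0, 0, 0, 30]] (rows listed top to bottom)

image of 1: 0
image of x: 0
image of x^2: 3
image of x^3: 9x - 9/2
image of x^4: 18x^2 - 18x + 6
image of x^5: 30x^3 - 45x^2 + 30x - 15/2
each image's coordinates form column j of the matrix


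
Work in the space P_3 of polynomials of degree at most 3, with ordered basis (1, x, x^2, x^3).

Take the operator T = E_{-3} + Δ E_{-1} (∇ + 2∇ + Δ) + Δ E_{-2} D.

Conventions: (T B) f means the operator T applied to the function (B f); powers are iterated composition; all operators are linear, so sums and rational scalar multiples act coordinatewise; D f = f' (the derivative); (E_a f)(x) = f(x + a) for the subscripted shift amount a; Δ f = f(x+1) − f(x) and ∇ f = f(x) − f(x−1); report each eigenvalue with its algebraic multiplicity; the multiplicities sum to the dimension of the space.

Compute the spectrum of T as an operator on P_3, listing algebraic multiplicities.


λ = 1 (multiplicity 4)

image of 1: 1
image of x: x - 3
image of x^2: x^2 - 6x + 19
image of x^3: x^3 - 9x^2 + 57x - 54
the matrix is upper triangular; its diagonal is (1, 1, 1, 1)
for a triangular matrix the eigenvalues are the diagonal entries, with algebraic multiplicity their repetition count


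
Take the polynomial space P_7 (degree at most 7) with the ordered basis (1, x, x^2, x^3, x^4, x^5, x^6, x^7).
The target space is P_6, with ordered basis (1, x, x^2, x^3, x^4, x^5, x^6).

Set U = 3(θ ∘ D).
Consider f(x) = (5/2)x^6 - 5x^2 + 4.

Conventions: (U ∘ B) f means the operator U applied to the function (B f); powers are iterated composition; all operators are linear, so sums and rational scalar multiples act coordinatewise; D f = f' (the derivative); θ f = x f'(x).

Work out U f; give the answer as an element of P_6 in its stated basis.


g(x) = 225x^5 - 30x

D f = 15x^5 - 10x
θ D f = 75x^5 - 10x
(3(θ ∘ D)) f = 225x^5 - 30x


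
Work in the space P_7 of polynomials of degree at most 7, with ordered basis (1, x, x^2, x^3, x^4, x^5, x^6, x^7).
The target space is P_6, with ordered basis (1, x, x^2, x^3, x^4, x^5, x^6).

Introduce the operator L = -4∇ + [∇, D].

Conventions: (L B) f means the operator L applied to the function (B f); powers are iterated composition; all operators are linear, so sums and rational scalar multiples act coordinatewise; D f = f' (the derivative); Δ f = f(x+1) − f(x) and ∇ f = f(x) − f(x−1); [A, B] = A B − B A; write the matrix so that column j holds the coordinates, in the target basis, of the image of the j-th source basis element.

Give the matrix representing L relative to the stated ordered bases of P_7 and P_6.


image of 1: 0
image of x: -4
image of x^2: -8x + 4
image of x^3: -12x^2 + 12x - 4
image of x^4: -16x^3 + 24x^2 - 16x + 4
image of x^5: -20x^4 + 40x^3 - 40x^2 + 20x - 4
image of x^6: -24x^5 + 60x^4 - 80x^3 + 60x^2 - 24x + 4
image of x^7: -28x^6 + 84x^5 - 140x^4 + 140x^3 - 84x^2 + 28x - 4
each image's coordinates form column j of the matrix

the matrix is [[0, -4, 4, -4, 4, -4, 4, -4]; [0, 0, -8, 12, -16, 20, -24, 28]; [0, 0, 0, -12, 24, -40, 60, -84]; [0, 0, 0, 0, -16, 40, -80, 140]; [0, 0, 0, 0, 0, -20, 60, -140]; [0, 0, 0, 0, 0, 0, -24, 84]; [0, 0, 0, 0, 0, 0, 0, -28]] (rows listed top to bottom)


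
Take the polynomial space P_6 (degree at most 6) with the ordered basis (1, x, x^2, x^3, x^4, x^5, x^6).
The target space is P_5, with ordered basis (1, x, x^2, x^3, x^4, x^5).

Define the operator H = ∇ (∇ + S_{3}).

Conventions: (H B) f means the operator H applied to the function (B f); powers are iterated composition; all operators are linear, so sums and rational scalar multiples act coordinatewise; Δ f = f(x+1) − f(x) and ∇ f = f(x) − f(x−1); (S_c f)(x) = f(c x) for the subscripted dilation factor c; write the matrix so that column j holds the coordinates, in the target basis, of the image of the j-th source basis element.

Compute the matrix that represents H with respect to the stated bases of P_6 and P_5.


the matrix is [[0, 3, -7, 21, -67, 213, -667]; [0, 0, 18, -75, 300, -1145, 4194]; [0, 0, 0, 81, -474, 2370, -10725]; [0, 0, 0, 0, 324, -2410, 14460]; [0, 0, 0, 0, 0, 1215, -10905]; [0, 0, 0, 0, 0, 0, 4374]] (rows listed top to bottom)

image of 1: 0
image of x: 3
image of x^2: 18x - 7
image of x^3: 81x^2 - 75x + 21
image of x^4: 324x^3 - 474x^2 + 300x - 67
image of x^5: 1215x^4 - 2410x^3 + 2370x^2 - 1145x + 213
image of x^6: 4374x^5 - 10905x^4 + 14460x^3 - 10725x^2 + 4194x - 667
each image's coordinates form column j of the matrix


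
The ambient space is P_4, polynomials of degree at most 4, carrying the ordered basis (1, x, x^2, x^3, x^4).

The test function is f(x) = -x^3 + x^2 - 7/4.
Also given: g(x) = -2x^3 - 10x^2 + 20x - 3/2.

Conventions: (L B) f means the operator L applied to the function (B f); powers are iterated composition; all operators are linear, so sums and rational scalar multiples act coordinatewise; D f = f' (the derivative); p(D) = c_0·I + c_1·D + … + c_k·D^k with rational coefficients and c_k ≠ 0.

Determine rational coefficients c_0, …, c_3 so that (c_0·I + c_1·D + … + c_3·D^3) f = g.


D^0 f = -x^3 + x^2 - 7/4
D^1 f = -3x^2 + 2x
D^2 f = -6x + 2
D^3 f = -6
matching coefficients of g against c_0 f + c_1 Df + … from the top degree down determines the c_i
solution: c_0 = 2, c_1 = 4, c_2 = -2, c_3 = -1

p(D) = 2·I + 4·D − 2·D^2 − D^3, i.e. c_0 = 2, c_1 = 4, c_2 = -2, c_3 = -1


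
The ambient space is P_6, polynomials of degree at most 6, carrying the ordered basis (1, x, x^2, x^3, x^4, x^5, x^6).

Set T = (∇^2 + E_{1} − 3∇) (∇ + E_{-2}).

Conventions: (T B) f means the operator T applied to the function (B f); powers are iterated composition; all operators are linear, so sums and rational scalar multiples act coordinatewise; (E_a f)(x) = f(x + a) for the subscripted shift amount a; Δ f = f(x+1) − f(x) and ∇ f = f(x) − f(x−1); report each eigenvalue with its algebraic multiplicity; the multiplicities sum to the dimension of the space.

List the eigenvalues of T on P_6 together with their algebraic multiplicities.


image of 1: 1
image of x: x - 3
image of x^2: x^2 - 6x + 13
image of x^3: x^3 - 9x^2 + 39x - 51
image of x^4: x^4 - 12x^3 + 78x^2 - 204x + 229
image of x^5: x^5 - 15x^4 + 130x^3 - 510x^2 + 1145x - 963
image of x^6: x^6 - 18x^5 + 195x^4 - 1020x^3 + 3435x^2 - 5778x + 3973
the matrix is upper triangular; its diagonal is (1, 1, 1, 1, 1, 1, 1)
for a triangular matrix the eigenvalues are the diagonal entries, with algebraic multiplicity their repetition count

λ = 1 (multiplicity 7)


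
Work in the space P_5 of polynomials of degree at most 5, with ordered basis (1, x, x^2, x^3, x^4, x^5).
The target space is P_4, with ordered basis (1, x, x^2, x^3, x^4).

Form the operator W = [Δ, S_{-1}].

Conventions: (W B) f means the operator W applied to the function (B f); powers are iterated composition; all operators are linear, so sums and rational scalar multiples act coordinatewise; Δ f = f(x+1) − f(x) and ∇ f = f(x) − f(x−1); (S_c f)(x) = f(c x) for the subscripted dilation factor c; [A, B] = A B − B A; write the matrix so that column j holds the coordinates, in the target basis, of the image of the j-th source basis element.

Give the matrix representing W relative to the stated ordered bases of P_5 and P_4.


image of 1: 0
image of x: -2
image of x^2: 4x
image of x^3: -6x^2 - 2
image of x^4: 8x^3 + 8x
image of x^5: -10x^4 - 20x^2 - 2
each image's coordinates form column j of the matrix

the matrix is [[0, -2, 0, -2, 0, -2]; [0, 0, 4, 0, 8, 0]; [0, 0, 0, -6, 0, -20]; [0, 0, 0, 0, 8, 0]; [0, 0, 0, 0, 0, -10]] (rows listed top to bottom)


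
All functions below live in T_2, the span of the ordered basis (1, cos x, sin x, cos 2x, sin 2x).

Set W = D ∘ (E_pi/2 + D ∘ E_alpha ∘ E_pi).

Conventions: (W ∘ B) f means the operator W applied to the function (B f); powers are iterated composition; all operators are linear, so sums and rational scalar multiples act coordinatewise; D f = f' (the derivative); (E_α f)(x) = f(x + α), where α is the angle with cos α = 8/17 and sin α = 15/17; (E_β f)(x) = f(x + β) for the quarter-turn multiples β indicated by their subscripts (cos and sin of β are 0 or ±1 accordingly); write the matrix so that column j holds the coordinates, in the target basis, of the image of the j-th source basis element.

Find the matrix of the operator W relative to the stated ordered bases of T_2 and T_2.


the matrix is [[0, 0, 0, 0, 0]; [0, -9/17, 15/17, 0, 0]; [0, -15/17, -9/17, 0, 0]; [0, 0, 0, 644/289, -1538/289]; [0, 0, 0, 1538/289, 644/289]] (rows listed top to bottom)

image of 1: 0
image of cos x: -(9/17)cos x - (15/17)sin x
image of sin x: (15/17)cos x - (9/17)sin x
image of cos 2x: (644/289)cos 2x + (1538/289)sin 2x
image of sin 2x: -(1538/289)cos 2x + (644/289)sin 2x
each image's coordinates form column j of the matrix


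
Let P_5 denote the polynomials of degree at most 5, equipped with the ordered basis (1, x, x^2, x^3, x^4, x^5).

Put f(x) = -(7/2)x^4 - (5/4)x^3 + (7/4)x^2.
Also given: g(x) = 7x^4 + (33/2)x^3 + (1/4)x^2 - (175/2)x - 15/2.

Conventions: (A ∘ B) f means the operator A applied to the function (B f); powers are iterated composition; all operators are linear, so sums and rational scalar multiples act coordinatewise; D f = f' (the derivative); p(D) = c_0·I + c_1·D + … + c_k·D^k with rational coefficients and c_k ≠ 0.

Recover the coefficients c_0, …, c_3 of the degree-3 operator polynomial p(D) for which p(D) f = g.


D^0 f = -(7/2)x^4 - (5/4)x^3 + (7/4)x^2
D^1 f = -14x^3 - (15/4)x^2 + (7/2)x
D^2 f = -42x^2 - (15/2)x + 7/2
D^3 f = -84x - 15/2
matching coefficients of g against c_0 f + c_1 Df + … from the top degree down determines the c_i
solution: c_0 = -2, c_1 = -1, c_2 = 0, c_3 = 1

c_0 = -2, c_1 = -1, c_2 = 0, c_3 = 1


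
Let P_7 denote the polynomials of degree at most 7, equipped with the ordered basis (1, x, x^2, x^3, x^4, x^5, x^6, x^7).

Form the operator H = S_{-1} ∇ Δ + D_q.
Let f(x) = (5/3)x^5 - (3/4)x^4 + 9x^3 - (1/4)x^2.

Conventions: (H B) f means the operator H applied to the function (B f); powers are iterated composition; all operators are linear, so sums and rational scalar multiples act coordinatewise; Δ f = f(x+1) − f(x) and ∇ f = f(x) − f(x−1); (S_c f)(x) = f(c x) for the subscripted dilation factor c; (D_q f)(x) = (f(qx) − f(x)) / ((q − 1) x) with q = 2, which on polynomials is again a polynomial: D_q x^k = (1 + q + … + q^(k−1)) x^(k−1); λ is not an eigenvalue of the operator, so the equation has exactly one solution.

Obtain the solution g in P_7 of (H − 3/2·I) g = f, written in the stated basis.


the result is g(x) = -(10/9)x^5 - (1213/54)x^4 - (5827/27)x^3 - (192241/162)x^2 - (121717/81)x - 635194/243

write g with unknown coordinates in the stated basis and equate coefficients in (H − 3/2·I) g = f
solving from the highest basis element down gives g = -(10/9)x^5 - (1213/54)x^4 - (5827/27)x^3 - (192241/162)x^2 - (121717/81)x - 635194/243
check: H g = -(310/9)x^4 - (5665/18)x^3 - (48067/27)x^2 - (121717/54)x - 317597/81
so H g − 3/2·g = (5/3)x^5 - (3/4)x^4 + 9x^3 - (1/4)x^2 = f ✓


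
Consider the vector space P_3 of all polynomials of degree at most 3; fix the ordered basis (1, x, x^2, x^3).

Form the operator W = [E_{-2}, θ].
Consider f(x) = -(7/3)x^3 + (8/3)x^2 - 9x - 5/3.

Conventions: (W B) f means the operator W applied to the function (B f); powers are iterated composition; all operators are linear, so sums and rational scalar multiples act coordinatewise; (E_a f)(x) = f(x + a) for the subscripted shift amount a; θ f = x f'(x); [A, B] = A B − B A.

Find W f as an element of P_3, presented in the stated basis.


the result is g(x) = 14x^2 - (200/3)x + 286/3

θ f = -7x^3 + (16/3)x^2 - 9x
E_{-2} θ f = -7x^3 + (142/3)x^2 - (343/3)x + 286/3
E_{-2} f = -(7/3)x^3 + (50/3)x^2 - (143/3)x + 137/3
θ E_{-2} f = -7x^3 + (100/3)x^2 - (143/3)x
[E_{-2}, θ] f = 14x^2 - (200/3)x + 286/3


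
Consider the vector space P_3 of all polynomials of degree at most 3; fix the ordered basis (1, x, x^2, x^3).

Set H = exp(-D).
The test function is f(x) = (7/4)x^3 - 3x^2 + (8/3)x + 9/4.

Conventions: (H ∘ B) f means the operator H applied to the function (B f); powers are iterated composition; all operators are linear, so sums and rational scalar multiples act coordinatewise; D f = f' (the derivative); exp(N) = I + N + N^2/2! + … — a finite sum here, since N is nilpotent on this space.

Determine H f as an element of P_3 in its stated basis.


the image equals g(x) = (7/4)x^3 - (33/4)x^2 + (167/12)x - 31/6

order-1 term: -(21/4)x^2 + 6x - 8/3
order-2 term: (21/4)x - 3
order-3 term: -7/4
the series for exp(-D) f terminates at order 3
exp(-D) f = (7/4)x^3 - (33/4)x^2 + (167/12)x - 31/6


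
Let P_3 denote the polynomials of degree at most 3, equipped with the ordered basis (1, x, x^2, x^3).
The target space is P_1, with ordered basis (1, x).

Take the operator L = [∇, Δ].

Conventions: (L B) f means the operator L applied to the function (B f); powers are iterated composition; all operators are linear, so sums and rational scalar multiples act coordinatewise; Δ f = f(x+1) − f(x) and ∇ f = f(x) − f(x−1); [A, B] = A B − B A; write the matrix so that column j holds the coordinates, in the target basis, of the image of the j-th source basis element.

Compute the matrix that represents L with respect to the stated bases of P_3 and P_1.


image of 1: 0
image of x: 0
image of x^2: 0
image of x^3: 0
each image's coordinates form column j of the matrix

the matrix is [[0, 0, 0, 0]; [0, 0, 0, 0]] (rows listed top to bottom)


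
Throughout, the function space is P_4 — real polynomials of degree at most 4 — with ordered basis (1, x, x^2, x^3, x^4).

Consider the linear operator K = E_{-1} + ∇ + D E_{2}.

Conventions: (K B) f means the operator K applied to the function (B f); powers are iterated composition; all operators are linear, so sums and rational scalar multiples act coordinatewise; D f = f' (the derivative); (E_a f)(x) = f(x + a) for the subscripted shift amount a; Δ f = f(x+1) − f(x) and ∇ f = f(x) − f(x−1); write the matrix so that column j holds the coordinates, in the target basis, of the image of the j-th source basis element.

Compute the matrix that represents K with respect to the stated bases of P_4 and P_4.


image of 1: 1
image of x: x + 1
image of x^2: x^2 + 2x + 4
image of x^3: x^3 + 3x^2 + 12x + 12
image of x^4: x^4 + 4x^3 + 24x^2 + 48x + 32
each image's coordinates form column j of the matrix

the matrix is [[1, 1, 4, 12, 32]; [0, 1, 2, 12, 48]; [0, 0, 1, 3, 24]; [0, 0, 0, 1, 4]; [0, 0, 0, 0, 1]] (rows listed top to bottom)


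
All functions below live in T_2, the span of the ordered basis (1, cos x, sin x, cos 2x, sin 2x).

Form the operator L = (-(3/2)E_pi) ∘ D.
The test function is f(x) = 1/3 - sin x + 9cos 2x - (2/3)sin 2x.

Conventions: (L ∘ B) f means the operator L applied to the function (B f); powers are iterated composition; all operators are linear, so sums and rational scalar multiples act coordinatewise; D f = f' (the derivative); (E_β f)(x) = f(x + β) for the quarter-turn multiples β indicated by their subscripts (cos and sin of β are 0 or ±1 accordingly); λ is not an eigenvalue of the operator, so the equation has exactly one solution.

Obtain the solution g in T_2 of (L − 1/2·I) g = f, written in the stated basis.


write g with unknown coordinates in the stated basis and equate coefficients in (L − 1/2·I) g = f
solving from the highest basis element down gives g = -2/3 + (3/5)cos x + (1/5)sin x - (26/37)cos 2x - (320/111)sin 2x
check: L g = (3/10)cos x - (9/10)sin x + (320/37)cos 2x - (78/37)sin 2x
so L g − 1/2·g = 1/3 - sin x + 9cos 2x - (2/3)sin 2x = f ✓

g(x) = -2/3 + (3/5)cos x + (1/5)sin x - (26/37)cos 2x - (320/111)sin 2x


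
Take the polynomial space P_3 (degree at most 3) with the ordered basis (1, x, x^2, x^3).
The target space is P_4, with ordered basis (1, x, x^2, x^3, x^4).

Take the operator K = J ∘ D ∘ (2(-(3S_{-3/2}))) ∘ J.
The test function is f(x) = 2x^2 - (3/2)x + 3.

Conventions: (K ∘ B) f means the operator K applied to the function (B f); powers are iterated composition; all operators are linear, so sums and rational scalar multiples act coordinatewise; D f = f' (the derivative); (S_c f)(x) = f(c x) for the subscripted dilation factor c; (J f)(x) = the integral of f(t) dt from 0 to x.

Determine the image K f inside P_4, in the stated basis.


J f = (2/3)x^3 - (3/4)x^2 + 3x
S_{-3/2} J f = -(9/4)x^3 - (27/16)x^2 - (9/2)x
(3S_{-3/2}) J f = -(27/4)x^3 - (81/16)x^2 - (27/2)x
(-(3S_{-3/2})) J f = (27/4)x^3 + (81/16)x^2 + (27/2)x
(2(-(3S_{-3/2}))) J f = (27/2)x^3 + (81/8)x^2 + 27x
D (2(-(3S_{-3/2}))) J f = (81/2)x^2 + (81/4)x + 27
J D (2(-(3S_{-3/2}))) J f = (27/2)x^3 + (81/8)x^2 + 27x

the image equals g(x) = (27/2)x^3 + (81/8)x^2 + 27x


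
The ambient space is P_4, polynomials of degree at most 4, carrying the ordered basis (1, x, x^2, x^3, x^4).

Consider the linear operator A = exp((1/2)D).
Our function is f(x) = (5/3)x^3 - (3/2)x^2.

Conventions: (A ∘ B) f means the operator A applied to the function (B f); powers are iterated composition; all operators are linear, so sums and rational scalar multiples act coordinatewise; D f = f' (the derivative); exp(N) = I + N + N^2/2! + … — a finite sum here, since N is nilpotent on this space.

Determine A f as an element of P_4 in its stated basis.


the result is g(x) = (5/3)x^3 + x^2 - (1/4)x - 1/6

order-1 term: (5/2)x^2 - (3/2)x
order-2 term: (5/4)x - 3/8
order-3 term: 5/24
the series for exp((1/2)D) f terminates at order 3
exp((1/2)D) f = (5/3)x^3 + x^2 - (1/4)x - 1/6


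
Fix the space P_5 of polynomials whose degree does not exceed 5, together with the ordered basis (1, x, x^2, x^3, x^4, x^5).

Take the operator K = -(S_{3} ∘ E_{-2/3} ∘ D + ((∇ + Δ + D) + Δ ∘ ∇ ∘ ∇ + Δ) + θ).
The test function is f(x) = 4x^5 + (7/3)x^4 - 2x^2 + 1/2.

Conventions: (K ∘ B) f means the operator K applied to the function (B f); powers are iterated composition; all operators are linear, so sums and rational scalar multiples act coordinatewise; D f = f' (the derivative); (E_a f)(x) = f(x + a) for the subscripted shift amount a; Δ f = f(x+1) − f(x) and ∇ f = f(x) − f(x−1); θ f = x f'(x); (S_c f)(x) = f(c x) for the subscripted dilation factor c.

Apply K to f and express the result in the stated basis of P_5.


D f = 20x^4 + (28/3)x^3 - 4x
E_{-2/3} D f = 20x^4 - 44x^3 + (104/3)x^2 - (412/27)x + 104/27
S_{3} E_{-2/3} D f = 1620x^4 - 1188x^3 + 312x^2 - (412/9)x + 104/27
∇ f = 20x^4 - (92/3)x^3 + 26x^2 - (44/3)x + 11/3
Δ f = 20x^4 + (148/3)x^3 + 54x^2 + (76/3)x + 13/3
D f = 20x^4 + (28/3)x^3 - 4x
(∇ + Δ + D) f = 60x^4 + 28x^3 + 80x^2 + (20/3)x + 8
∇ f = 20x^4 - (92/3)x^3 + 26x^2 - (44/3)x + 11/3
∇ ∇ f = 80x^3 - 212x^2 + 224x - 274/3
Δ ∇ ∇ f = 240x^2 - 184x + 92
Δ f = 20x^4 + (148/3)x^3 + 54x^2 + (76/3)x + 13/3
((∇ + Δ + D) + Δ ∘ ∇ ∘ ∇ + Δ) f = 80x^4 + (232/3)x^3 + 374x^2 - 152x + 313/3
θ f = 20x^5 + (28/3)x^4 - 4x^2
(S_{3} ∘ E_{-2/3} ∘ D + ((∇ + Δ + D) + Δ ∘ ∇ ∘ ∇ + Δ) + θ) f = 20x^5 + (5128/3)x^4 - (3332/3)x^3 + 682x^2 - (1780/9)x + 2921/27
(-(S_{3} ∘ E_{-2/3} ∘ D + ((∇ + Δ + D) + Δ ∘ ∇ ∘ ∇ + Δ) + θ)) f = -20x^5 - (5128/3)x^4 + (3332/3)x^3 - 682x^2 + (1780/9)x - 2921/27

the image equals g(x) = -20x^5 - (5128/3)x^4 + (3332/3)x^3 - 682x^2 + (1780/9)x - 2921/27


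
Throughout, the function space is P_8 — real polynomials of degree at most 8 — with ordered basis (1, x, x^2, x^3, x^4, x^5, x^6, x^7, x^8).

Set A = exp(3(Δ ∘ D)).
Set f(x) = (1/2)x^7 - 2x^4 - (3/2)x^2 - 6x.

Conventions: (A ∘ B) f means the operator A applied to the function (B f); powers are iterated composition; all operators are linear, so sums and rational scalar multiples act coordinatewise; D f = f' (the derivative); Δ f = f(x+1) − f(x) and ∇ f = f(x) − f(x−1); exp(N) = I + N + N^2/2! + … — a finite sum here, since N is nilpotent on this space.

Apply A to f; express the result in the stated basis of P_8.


the result is g(x) = (1/2)x^7 + 63x^5 + (311/2)x^4 + 2100x^3 + 5754x^2 + 17940x + 39213/2

order-1 term: 63x^5 + (315/2)x^4 + 210x^3 + (171/2)x^2 - 9x - 45/2
order-2 term: 1890x^3 + 5670x^2 + 6615x + 2619
order-3 term: 11340x + 17010
the series for exp(3(Δ ∘ D)) f terminates at order 3
exp(3(Δ ∘ D)) f = (1/2)x^7 + 63x^5 + (311/2)x^4 + 2100x^3 + 5754x^2 + 17940x + 39213/2


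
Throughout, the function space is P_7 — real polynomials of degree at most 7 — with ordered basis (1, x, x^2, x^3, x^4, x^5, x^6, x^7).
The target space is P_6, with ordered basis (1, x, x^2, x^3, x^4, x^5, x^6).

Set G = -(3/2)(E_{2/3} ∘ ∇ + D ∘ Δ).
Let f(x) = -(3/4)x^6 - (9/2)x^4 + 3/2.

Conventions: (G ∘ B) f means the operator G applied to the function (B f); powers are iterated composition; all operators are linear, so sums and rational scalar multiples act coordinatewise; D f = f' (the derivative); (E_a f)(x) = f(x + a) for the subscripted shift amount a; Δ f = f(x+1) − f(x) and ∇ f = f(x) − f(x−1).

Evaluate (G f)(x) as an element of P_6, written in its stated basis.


g(x) = (27/4)x^5 + (315/8)x^4 + 102x^3 + (1321/8)x^2 + (374/3)x + 2527/72

∇ f = -(9/2)x^5 + (45/4)x^4 - 33x^3 + (153/4)x^2 - (45/2)x + 21/4
E_{2/3} ∇ f = -(9/2)x^5 - (15/4)x^4 - 23x^3 - (133/12)x^2 - (119/18)x - 97/108
Δ f = -(9/2)x^5 - (45/4)x^4 - 33x^3 - (153/4)x^2 - (45/2)x - 21/4
D Δ f = -(45/2)x^4 - 45x^3 - 99x^2 - (153/2)x - 45/2
(E_{2/3} ∘ ∇ + D ∘ Δ) f = -(9/2)x^5 - (105/4)x^4 - 68x^3 - (1321/12)x^2 - (748/9)x - 2527/108
(-(3/2)(E_{2/3} ∘ ∇ + D ∘ Δ)) f = (27/4)x^5 + (315/8)x^4 + 102x^3 + (1321/8)x^2 + (374/3)x + 2527/72


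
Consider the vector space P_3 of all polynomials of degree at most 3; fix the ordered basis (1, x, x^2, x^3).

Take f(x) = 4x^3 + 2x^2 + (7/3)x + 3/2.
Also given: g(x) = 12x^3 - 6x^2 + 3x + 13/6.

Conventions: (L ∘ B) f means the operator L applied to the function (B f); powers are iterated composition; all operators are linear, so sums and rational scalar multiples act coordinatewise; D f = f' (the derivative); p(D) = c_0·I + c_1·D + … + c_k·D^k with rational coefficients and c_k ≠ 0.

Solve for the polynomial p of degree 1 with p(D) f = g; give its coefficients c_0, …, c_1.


c_0 = 3, c_1 = -1

D^0 f = 4x^3 + 2x^2 + (7/3)x + 3/2
D^1 f = 12x^2 + 4x + 7/3
matching coefficients of g against c_0 f + c_1 Df + … from the top degree down determines the c_i
solution: c_0 = 3, c_1 = -1


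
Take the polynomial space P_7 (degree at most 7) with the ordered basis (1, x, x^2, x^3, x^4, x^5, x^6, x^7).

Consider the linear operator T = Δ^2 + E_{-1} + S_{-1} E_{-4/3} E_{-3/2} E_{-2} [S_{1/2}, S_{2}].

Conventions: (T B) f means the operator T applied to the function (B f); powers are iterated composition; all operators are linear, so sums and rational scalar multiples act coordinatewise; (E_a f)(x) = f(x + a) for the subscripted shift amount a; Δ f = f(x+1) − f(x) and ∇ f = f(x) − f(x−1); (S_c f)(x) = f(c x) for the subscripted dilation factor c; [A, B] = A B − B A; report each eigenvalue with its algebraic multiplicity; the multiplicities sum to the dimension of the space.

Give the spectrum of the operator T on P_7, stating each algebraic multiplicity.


λ = 1 (multiplicity 8)

image of 1: 1
image of x: x - 1
image of x^2: x^2 - 2x + 3
image of x^3: x^3 - 3x^2 + 9x + 5
image of x^4: x^4 - 4x^3 + 18x^2 + 20x + 15
image of x^5: x^5 - 5x^4 + 30x^3 + 50x^2 + 75x + 29
image of x^6: x^6 - 6x^5 + 45x^4 + 100x^3 + 225x^2 + 174x + 63
image of x^7: x^7 - 7x^6 + 63x^5 + 175x^4 + 525x^3 + 609x^2 + 441x + 125
the matrix is upper triangular; its diagonal is (1, 1, 1, 1, 1, 1, 1, 1)
for a triangular matrix the eigenvalues are the diagonal entries, with algebraic multiplicity their repetition count


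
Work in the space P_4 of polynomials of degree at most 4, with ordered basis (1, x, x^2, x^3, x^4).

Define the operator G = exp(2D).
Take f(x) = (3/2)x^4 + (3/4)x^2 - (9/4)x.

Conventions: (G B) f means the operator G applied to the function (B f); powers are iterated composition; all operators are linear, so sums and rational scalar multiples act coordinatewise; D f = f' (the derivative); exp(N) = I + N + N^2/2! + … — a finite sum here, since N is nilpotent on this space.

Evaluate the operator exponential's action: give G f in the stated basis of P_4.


order-1 term: 12x^3 + 3x - 9/2
order-2 term: 36x^2 + 3
order-3 term: 48x
order-4 term: 24
the series for exp(2D) f terminates at order 4
exp(2D) f = (3/2)x^4 + 12x^3 + (147/4)x^2 + (195/4)x + 45/2

g(x) = (3/2)x^4 + 12x^3 + (147/4)x^2 + (195/4)x + 45/2


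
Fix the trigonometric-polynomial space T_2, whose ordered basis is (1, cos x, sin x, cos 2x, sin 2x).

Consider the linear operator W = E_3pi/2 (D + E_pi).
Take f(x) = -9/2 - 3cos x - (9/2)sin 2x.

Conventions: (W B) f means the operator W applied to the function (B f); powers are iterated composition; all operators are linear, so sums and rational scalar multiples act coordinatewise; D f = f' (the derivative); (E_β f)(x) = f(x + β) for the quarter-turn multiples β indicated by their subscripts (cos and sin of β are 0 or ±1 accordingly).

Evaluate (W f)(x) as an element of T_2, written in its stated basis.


D f = 3sin x - 9cos 2x
E_pi f = -9/2 + 3cos x - (9/2)sin 2x
(D + E_pi) f = -9/2 + 3cos x + 3sin x - 9cos 2x - (9/2)sin 2x
E_3pi/2 (D + E_pi) f = -9/2 - 3cos x + 3sin x + 9cos 2x + (9/2)sin 2x

the image equals g(x) = -9/2 - 3cos x + 3sin x + 9cos 2x + (9/2)sin 2x


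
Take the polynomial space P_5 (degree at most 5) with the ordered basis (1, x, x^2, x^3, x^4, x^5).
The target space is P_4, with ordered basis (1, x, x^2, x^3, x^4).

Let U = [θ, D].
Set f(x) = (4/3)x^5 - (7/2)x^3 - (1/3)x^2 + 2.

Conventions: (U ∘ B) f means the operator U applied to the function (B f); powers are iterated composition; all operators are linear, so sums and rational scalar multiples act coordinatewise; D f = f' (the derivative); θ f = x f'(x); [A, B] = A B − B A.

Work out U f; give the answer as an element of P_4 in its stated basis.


g(x) = -(20/3)x^4 + (21/2)x^2 + (2/3)x

D f = (20/3)x^4 - (21/2)x^2 - (2/3)x
θ D f = (80/3)x^4 - 21x^2 - (2/3)x
θ f = (20/3)x^5 - (21/2)x^3 - (2/3)x^2
D θ f = (100/3)x^4 - (63/2)x^2 - (4/3)x
[θ, D] f = -(20/3)x^4 + (21/2)x^2 + (2/3)x


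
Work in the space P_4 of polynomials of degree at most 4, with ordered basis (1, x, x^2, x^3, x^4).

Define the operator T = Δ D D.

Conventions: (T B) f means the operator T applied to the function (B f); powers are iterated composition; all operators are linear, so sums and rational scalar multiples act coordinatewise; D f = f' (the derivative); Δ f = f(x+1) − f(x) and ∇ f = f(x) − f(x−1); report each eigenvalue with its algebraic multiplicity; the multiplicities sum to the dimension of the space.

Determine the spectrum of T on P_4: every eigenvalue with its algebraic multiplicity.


image of 1: 0
image of x: 0
image of x^2: 0
image of x^3: 6
image of x^4: 24x + 12
the matrix is upper triangular; its diagonal is (0, 0, 0, 0, 0)
for a triangular matrix the eigenvalues are the diagonal entries, with algebraic multiplicity their repetition count

λ = 0 (multiplicity 5)


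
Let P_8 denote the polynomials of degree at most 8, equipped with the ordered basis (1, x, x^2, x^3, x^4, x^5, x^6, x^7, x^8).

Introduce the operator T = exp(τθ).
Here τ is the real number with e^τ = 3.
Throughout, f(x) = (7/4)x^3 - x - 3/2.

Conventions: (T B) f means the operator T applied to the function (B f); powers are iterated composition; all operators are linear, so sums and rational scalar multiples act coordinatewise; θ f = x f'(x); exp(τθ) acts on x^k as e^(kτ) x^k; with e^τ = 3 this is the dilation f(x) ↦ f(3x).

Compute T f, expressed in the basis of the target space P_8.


g(x) = (189/4)x^3 - 3x - 3/2

exp(τθ) x^k = e^(kτ) x^k; with e^τ = 3 this sends x^k to 3^k x^k
x ↦ 3 x
x^3 ↦ 27 x^3
applying this coordinatewise to f: exp(τθ) f = (189/4)x^3 - 3x - 3/2


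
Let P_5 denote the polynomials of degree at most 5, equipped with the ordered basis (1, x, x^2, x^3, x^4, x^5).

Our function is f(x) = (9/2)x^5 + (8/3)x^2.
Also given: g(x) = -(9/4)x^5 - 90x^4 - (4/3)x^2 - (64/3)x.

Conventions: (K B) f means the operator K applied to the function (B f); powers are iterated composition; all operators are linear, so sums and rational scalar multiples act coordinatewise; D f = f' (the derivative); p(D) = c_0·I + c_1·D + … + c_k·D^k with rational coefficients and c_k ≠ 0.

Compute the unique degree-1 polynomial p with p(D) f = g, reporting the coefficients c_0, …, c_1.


D^0 f = (9/2)x^5 + (8/3)x^2
D^1 f = (45/2)x^4 + (16/3)x
matching coefficients of g against c_0 f + c_1 Df + … from the top degree down determines the c_i
solution: c_0 = -1/2, c_1 = -4

c_0 = -1/2, c_1 = -4


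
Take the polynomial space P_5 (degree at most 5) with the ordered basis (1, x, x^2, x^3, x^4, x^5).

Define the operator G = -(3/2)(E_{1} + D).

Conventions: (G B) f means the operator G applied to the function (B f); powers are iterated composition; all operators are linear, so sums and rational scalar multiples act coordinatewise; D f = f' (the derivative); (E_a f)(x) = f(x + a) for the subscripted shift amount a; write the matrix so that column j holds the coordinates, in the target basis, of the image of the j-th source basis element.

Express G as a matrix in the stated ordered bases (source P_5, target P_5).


image of 1: -3/2
image of x: -(3/2)x - 3
image of x^2: -(3/2)x^2 - 6x - 3/2
image of x^3: -(3/2)x^3 - 9x^2 - (9/2)x - 3/2
image of x^4: -(3/2)x^4 - 12x^3 - 9x^2 - 6x - 3/2
image of x^5: -(3/2)x^5 - 15x^4 - 15x^3 - 15x^2 - (15/2)x - 3/2
each image's coordinates form column j of the matrix

the matrix is [[-3/2, -3, -3/2, -3/2, -3/2, -3/2]; [0, -3/2, -6, -9/2, -6, -15/2]; [0, 0, -3/2, -9, -9, -15]; [0, 0, 0, -3/2, -12, -15]; [0, 0, 0, 0, -3/2, -15]; [0, 0, 0, 0, 0, -3/2]] (rows listed top to bottom)


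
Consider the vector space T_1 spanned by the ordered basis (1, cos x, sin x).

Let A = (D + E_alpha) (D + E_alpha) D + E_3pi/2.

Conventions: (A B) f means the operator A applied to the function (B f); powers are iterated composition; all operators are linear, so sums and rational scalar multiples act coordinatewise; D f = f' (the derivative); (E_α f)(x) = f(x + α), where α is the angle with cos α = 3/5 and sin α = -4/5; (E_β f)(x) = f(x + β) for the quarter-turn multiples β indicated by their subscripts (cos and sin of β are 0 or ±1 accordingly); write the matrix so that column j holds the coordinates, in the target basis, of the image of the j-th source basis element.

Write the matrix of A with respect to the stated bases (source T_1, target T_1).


image of 1: 1
image of cos x: -(6/25)cos x + (17/25)sin x
image of sin x: -(17/25)cos x - (6/25)sin x
each image's coordinates form column j of the matrix

the matrix is [[1, 0, 0]; [0, -6/25, -17/25]; [0, 17/25, -6/25]] (rows listed top to bottom)


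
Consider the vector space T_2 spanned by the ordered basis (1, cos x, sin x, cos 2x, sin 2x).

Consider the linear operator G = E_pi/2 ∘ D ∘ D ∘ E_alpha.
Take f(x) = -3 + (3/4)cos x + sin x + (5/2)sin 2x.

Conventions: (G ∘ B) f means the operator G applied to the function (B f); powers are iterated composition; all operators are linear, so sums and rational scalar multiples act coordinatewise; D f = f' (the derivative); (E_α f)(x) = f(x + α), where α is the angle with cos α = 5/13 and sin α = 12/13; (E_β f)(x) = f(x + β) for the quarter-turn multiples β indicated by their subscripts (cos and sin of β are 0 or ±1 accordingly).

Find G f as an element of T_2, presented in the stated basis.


E_alpha f = -3 + (63/52)cos x - (4/13)sin x + (300/169)cos 2x - (595/338)sin 2x
D E_alpha f = -(4/13)cos x - (63/52)sin x - (595/169)cos 2x - (600/169)sin 2x
D D E_alpha f = -(63/52)cos x + (4/13)sin x - (1200/169)cos 2x + (1190/169)sin 2x
E_pi/2 D D E_alpha f = (4/13)cos x + (63/52)sin x + (1200/169)cos 2x - (1190/169)sin 2x

the result is g(x) = (4/13)cos x + (63/52)sin x + (1200/169)cos 2x - (1190/169)sin 2x


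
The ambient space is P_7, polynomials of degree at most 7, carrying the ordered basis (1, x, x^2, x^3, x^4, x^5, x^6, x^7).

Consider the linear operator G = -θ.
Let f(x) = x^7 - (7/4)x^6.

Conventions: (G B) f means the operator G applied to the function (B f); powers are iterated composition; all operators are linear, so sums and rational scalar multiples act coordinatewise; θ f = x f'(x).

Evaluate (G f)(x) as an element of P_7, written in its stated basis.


θ f = 7x^7 - (21/2)x^6
(-θ) f = -7x^7 + (21/2)x^6

g(x) = -7x^7 + (21/2)x^6
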